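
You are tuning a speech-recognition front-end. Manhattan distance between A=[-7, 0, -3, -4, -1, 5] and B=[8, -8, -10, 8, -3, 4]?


d = |-7-8| + |0+ 8| + |-3+ 10| + |-4-8| + |-1+ 3| + |5-4|
  = 15 + 8 + 7 + 12 + 2 + 1
  = 45

45


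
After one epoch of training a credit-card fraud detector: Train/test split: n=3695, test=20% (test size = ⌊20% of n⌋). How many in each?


Test = ⌊3695·20/100⌋ = 739
Train = 3695 - 739 = 2956

Train: 2956, Test: 739


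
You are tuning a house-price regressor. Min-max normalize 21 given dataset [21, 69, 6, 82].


min=6, max=82
(21-6)/(82-6) = 15/76 = 0.1974

0.1974


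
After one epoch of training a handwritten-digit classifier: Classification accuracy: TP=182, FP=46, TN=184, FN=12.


Accuracy = (TP+TN)/(TP+TN+FP+FN)
= (182+184)/(424)
= 366/424 = 86.32%

86.32%


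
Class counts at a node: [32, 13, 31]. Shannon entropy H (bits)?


Probabilities: [32/76, 13/76, 31/76] ≈ [0.4211, 0.1711, 0.4079]
H = -((32/76)·log₂(32/76) + (13/76)·log₂(13/76) + (31/76)·log₂(31/76))
  = 1.4889 bits

1.4889 bits


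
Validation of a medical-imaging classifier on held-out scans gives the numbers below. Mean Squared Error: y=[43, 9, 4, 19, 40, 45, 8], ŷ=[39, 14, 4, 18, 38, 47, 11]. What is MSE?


Squared errors: (43-39)²=16, (9-14)²=25, (4-4)²=0, (19-18)²=1, (40-38)²=4, (45-47)²=4, (8-11)²=9
Sum = 59
MSE = 59/7 = 59/7

59/7


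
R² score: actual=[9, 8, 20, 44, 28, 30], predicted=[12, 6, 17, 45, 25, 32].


ȳ = 23.1667
SS_res = Σ(y-ŷ)² = 36
SS_tot = Σ(y-ȳ)² = 944.83
R² = 1 - SS_res/SS_tot = 1 - 0.0381 = 0.9619

0.9619


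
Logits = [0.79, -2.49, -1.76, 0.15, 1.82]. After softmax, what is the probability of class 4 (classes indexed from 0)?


Exponentials: e^0.79=2.2034, e^-2.49=0.0829, e^-1.76=0.172, e^0.15=1.1618, e^1.82=6.1719
Sum = 9.792
Softmax = [0.225, 0.0085, 0.0176, 0.1187, 0.6303]
p[4] = 6.1719/9.792 = 0.6303

0.6303


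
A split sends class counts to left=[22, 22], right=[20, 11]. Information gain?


Parent = [42, 33], H_parent = 0.9896
H_left = 1 (n=44), H_right = 0.9383 (n=31)
H_children = (44/75)·1 + (31/75)·0.9383 = 0.9745
IG = 0.9896 - 0.9745 = 0.0151

0.0151


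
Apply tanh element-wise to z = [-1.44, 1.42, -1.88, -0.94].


tanh(-1.44) = -0.8937
tanh(1.42) = 0.8896
tanh(-1.88) = -0.9545
tanh(-0.94) = -0.7352
result = [-0.8937, 0.8896, -0.9545, -0.7352]

[-0.8937, 0.8896, -0.9545, -0.7352]


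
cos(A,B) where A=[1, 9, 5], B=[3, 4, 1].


A·B = 1·3 + 9·4 + 5·1 = 44
‖A‖ = √107 = 10.3441, ‖B‖ = √26 = 5.099
cos = 44/(√107·√26) = 44/√2782 = 0.8342

0.8342


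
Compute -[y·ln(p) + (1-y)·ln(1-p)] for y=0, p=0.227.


BCE = -[y·ln(p) + (1-y)·ln(1-p)]
= -0 - 1·ln(1-0.227)
= -ln(0.773) = 0.2575

0.2575


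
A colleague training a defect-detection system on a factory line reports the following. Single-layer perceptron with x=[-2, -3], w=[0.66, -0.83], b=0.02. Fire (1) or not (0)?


z = (-2)·(0.66) + (-3)·(-0.83) + 0.02
  = 1.19
step(z) = 1 (z≥0)

1


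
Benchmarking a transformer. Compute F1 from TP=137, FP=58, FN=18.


Precision = 137/195 = 0.7026
Recall = 137/155 = 0.8839
F1 = 2·P·R/(P+R) = 2·TP/(2·TP+FP+FN) = 274/(274+58+18) = 274/350 = 0.7829

0.7829


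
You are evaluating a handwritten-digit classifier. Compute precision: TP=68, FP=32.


Precision = TP/(TP+FP)
= 68/(68+32)
= 68/100 = 68.0%

68.0%


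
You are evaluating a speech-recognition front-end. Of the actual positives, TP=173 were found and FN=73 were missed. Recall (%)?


Recall = TP/(TP+FN)
= 173/(173+73)
= 173/246 = 70.33%

70.33%


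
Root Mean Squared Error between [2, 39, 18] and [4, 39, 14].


MSE = 20/3 = 6.6667
RMSE = √(20/3) = 2.582

2.582


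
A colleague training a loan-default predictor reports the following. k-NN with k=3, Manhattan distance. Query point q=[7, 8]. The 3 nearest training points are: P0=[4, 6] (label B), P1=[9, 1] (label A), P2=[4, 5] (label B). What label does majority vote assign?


d(q,P0) = 5  (label B)
d(q,P1) = 9  (label A)
d(q,P2) = 6  (label B)
Votes: A=1, B=2
Majority → B

B


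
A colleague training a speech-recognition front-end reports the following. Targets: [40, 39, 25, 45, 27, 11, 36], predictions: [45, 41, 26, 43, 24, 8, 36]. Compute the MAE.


Absolute errors: |40-45|=5, |39-41|=2, |25-26|=1, |45-43|=2, |27-24|=3, |11-8|=3, |36-36|=0
Sum = 16
MAE = 16/7 = 16/7

16/7


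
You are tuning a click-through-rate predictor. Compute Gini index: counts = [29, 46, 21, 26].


Probabilities: [29/122, 46/122, 21/122, 26/122] ≈ [0.2377, 0.377, 0.1721, 0.2131]
Σpᵢ² = (841 + 2116 + 441 + 676)/122² = 4074/14884
Gini = 1 - Σpᵢ² = 1 - 4074/14884 = 0.7263

0.7263


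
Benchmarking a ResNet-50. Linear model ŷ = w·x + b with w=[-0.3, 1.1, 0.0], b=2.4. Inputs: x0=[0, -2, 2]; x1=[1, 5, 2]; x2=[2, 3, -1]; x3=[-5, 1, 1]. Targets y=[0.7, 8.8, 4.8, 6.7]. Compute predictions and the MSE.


ŷ0 = (-0.3)·(0) + (1.1)·(-2) + (0.0)·(2) + 2.4 = 0.2
ŷ1 = (-0.3)·(1) + (1.1)·(5) + (0.0)·(2) + 2.4 = 7.6
ŷ2 = (-0.3)·(2) + (1.1)·(3) + (0.0)·(-1) + 2.4 = 5.1
ŷ3 = (-0.3)·(-5) + (1.1)·(1) + (0.0)·(1) + 2.4 = 5.0
errors² = [0.25, 1.44, 0.09, 2.89]
MSE = 4.6700/4 = 1.1675

1.1675


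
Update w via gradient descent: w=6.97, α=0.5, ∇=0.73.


w_new = w - α·∇
= 6.97 - 0.5·0.73
= 6.97 - 0.365
= 6.605

6.605


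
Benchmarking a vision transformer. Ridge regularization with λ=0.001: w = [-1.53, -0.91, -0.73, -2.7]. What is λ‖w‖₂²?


‖w‖₂² = (-1.53)² + (-0.91)² + (-0.73)² + (-2.7)²
     = 2.3409 + 0.8281 + 0.5329 + 7.29
     = 10.9919
λ·‖w‖₂² = 0.001·10.9919 = 0.010992

0.010992


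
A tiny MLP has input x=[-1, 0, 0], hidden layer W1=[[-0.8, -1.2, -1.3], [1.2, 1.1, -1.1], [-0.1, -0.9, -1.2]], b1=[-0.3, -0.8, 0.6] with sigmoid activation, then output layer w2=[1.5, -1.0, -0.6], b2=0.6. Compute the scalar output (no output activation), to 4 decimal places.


z1[0] = (-0.8)·(-1) + (-1.2)·(0) + (-1.3)·(0) - 0.3 = 0.5
z1[1] = (1.2)·(-1) + (1.1)·(0) + (-1.1)·(0) - 0.8 = -2.0
z1[2] = (-0.1)·(-1) + (-0.9)·(0) + (-1.2)·(0) + 0.6 = 0.7
h = sigmoid(z1) = [0.6225, 0.1192, 0.6682]
output = (1.5)·(0.6225) + (-1.0)·(0.1192) + (-0.6)·(0.6682) + 0.6 = 1.0136

1.0136


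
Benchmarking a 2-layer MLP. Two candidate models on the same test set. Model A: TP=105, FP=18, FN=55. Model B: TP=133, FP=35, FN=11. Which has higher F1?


Model A: P=105/123=0.8537, R=105/160=0.6562, F1=2PR/(P+R)=2TP/(2TP+FP+FN)=210/283=0.742
Model B: P=133/168=0.7917, R=133/144=0.9236, F1=2PR/(P+R)=2TP/(2TP+FP+FN)=266/312=0.8526
0.742 < 0.8526 → Model B

Model B


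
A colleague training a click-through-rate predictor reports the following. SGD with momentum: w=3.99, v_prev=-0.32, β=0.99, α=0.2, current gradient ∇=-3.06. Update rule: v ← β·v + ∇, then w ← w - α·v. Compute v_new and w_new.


v_new = 0.99·-0.32 - 3.06 = -0.3168 - 3.06 = -3.3768
w_new = 3.99 - 0.2·-3.3768 = 3.99 + 0.67536 = 4.66536

v_new=-3.3768, w_new=4.66536


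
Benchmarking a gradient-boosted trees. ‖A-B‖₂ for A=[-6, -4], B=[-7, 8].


d = √((-6+ 7)² + (-4-8)²)
  = √(1 + 144)
  = √145 = 12.0416

12.0416


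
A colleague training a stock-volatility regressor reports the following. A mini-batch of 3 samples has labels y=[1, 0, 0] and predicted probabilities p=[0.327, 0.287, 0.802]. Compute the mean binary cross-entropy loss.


L[0] = -ln(0.327) = 1.1178
L[1] = -ln(1-0.287) = -ln(0.713) = 0.3383
L[2] = -ln(1-0.802) = -ln(0.198) = 1.6195
mean = (1.1178 + 0.3383 + 1.6195)/3 = 1.0252

1.0252


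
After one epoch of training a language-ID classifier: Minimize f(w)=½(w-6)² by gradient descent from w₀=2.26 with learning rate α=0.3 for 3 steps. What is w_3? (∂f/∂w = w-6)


step 1: grad = 2.26-6 = -3.74; w = 2.26 - 0.3·(-3.74) = 3.382
step 2: grad = 3.382-6 = -2.618; w = 3.382 - 0.3·(-2.618) = 4.1674
step 3: grad = 4.1674-6 = -1.8326; w = 4.1674 - 0.3·(-1.8326) = 4.71718

4.71718


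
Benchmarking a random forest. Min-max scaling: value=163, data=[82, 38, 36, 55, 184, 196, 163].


min=36, max=196
(163-36)/(196-36) = 127/160 = 0.7937

0.7937


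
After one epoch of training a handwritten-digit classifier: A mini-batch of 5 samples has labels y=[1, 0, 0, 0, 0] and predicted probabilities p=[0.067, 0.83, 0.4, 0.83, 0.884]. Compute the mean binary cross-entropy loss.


L[0] = -ln(0.067) = 2.7031
L[1] = -ln(1-0.83) = -ln(0.17) = 1.772
L[2] = -ln(1-0.4) = -ln(0.6) = 0.5108
L[3] = -ln(1-0.83) = -ln(0.17) = 1.772
L[4] = -ln(1-0.884) = -ln(0.116) = 2.1542
mean = (2.7031 + 1.772 + 0.5108 + 1.772 + 2.1542)/5 = 1.7824

1.7824


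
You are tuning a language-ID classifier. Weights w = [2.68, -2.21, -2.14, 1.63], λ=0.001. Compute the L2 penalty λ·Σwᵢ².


‖w‖₂² = (2.68)² + (-2.21)² + (-2.14)² + (1.63)²
     = 7.1824 + 4.8841 + 4.5796 + 2.6569
     = 19.303
λ·‖w‖₂² = 0.001·19.303 = 0.019303

0.019303


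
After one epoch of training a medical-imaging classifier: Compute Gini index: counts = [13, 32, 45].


Probabilities: [13/90, 32/90, 45/90] ≈ [0.1444, 0.3556, 0.5]
Σpᵢ² = (169 + 1024 + 2025)/90² = 3218/8100
Gini = 1 - Σpᵢ² = 1 - 3218/8100 = 0.6027

0.6027


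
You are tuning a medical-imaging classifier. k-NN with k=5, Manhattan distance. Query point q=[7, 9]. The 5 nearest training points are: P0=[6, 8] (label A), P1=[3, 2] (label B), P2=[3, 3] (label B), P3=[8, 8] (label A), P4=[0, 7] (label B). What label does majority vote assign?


d(q,P0) = 2  (label A)
d(q,P1) = 11  (label B)
d(q,P2) = 10  (label B)
d(q,P3) = 2  (label A)
d(q,P4) = 9  (label B)
Votes: A=2, B=3
Majority → B

B


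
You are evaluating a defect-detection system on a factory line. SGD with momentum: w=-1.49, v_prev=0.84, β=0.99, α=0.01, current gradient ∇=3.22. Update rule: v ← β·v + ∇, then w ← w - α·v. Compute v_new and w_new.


v_new = 0.99·0.84 + 3.22 = 0.8316 + 3.22 = 4.0516
w_new = -1.49 - 0.01·4.0516 = -1.49 - 0.040516 = -1.530516

v_new=4.0516, w_new=-1.530516


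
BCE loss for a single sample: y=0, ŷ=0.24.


BCE = -[y·ln(p) + (1-y)·ln(1-p)]
= -0 - 1·ln(1-0.24)
= -ln(0.76) = 0.2744

0.2744


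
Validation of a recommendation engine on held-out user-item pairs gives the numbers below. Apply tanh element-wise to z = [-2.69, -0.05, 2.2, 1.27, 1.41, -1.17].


tanh(-2.69) = -0.9908
tanh(-0.05) = -0.05
tanh(2.2) = 0.9757
tanh(1.27) = 0.8538
tanh(1.41) = 0.8875
tanh(-1.17) = -0.8243
result = [-0.9908, -0.05, 0.9757, 0.8538, 0.8875, -0.8243]

[-0.9908, -0.05, 0.9757, 0.8538, 0.8875, -0.8243]


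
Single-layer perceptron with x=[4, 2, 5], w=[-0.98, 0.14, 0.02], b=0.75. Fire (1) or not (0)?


z = (4)·(-0.98) + (2)·(0.14) + (5)·(0.02) + 0.75
  = -2.79
step(z) = 0 (z<0)

0


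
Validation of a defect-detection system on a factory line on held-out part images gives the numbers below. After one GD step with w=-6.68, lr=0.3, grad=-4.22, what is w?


w_new = w - α·∇
= -6.68 - 0.3·-4.22
= -6.68 + 1.266
= -5.414

-5.414


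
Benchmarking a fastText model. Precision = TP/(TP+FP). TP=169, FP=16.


Precision = TP/(TP+FP)
= 169/(169+16)
= 169/185 = 91.35%

91.35%


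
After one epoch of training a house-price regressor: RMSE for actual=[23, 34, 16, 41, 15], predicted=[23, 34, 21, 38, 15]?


MSE = 34/5 = 6.8
RMSE = √(34/5) = 2.6077

2.6077


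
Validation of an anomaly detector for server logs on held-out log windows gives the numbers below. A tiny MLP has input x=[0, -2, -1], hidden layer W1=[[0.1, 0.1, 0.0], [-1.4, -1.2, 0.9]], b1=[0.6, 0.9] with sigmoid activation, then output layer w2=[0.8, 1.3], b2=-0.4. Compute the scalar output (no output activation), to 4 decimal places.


z1[0] = (0.1)·(0) + (0.1)·(-2) + (0.0)·(-1) + 0.6 = 0.4
z1[1] = (-1.4)·(0) + (-1.2)·(-2) + (0.9)·(-1) + 0.9 = 2.4
h = sigmoid(z1) = [0.5987, 0.9168]
output = (0.8)·(0.5987) + (1.3)·(0.9168) - 0.4 = 1.2708

1.2708


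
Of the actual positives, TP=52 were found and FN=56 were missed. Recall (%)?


Recall = TP/(TP+FN)
= 52/(52+56)
= 52/108 = 48.15%

48.15%


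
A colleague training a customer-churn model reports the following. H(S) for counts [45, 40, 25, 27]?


Probabilities: [45/137, 40/137, 25/137, 27/137] ≈ [0.3285, 0.292, 0.1825, 0.1971]
H = -((45/137)·log₂(45/137) + (40/137)·log₂(40/137) + (25/137)·log₂(25/137) + (27/137)·log₂(27/137))
  = 1.9558 bits

1.9558 bits


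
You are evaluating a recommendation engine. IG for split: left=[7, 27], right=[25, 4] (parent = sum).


Parent = [32, 31], H_parent = 0.9998
H_left = 0.7335 (n=34), H_right = 0.5788 (n=29)
H_children = (34/63)·0.7335 + (29/63)·0.5788 = 0.6623
IG = 0.9998 - 0.6623 = 0.3375

0.3375


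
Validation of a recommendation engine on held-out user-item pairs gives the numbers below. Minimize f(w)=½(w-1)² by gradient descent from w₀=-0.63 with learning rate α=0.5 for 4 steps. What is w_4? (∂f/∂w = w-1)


step 1: grad = -0.63-1 = -1.63; w = -0.63 - 0.5·(-1.63) = 0.185
step 2: grad = 0.185-1 = -0.815; w = 0.185 - 0.5·(-0.815) = 0.5925
step 3: grad = 0.5925-1 = -0.4075; w = 0.5925 - 0.5·(-0.4075) = 0.79625
step 4: grad = 0.79625-1 = -0.20375; w = 0.79625 - 0.5·(-0.20375) = 0.898125

0.898125


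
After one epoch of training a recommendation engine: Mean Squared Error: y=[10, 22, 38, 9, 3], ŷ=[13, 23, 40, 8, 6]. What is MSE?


Squared errors: (10-13)²=9, (22-23)²=1, (38-40)²=4, (9-8)²=1, (3-6)²=9
Sum = 24
MSE = 24/5 = 24/5

24/5


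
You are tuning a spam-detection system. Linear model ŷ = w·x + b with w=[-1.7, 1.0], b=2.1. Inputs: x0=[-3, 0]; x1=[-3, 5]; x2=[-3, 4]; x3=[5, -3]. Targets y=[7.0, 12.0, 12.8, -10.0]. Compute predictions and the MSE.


ŷ0 = (-1.7)·(-3) + (1.0)·(0) + 2.1 = 7.2
ŷ1 = (-1.7)·(-3) + (1.0)·(5) + 2.1 = 12.2
ŷ2 = (-1.7)·(-3) + (1.0)·(4) + 2.1 = 11.2
ŷ3 = (-1.7)·(5) + (1.0)·(-3) + 2.1 = -9.4
errors² = [0.04, 0.04, 2.56, 0.36]
MSE = 3.0000/4 = 0.75

0.75


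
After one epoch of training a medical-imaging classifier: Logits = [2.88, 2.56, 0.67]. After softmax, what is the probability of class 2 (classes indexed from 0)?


Exponentials: e^2.88=17.8143, e^2.56=12.9358, e^0.67=1.9542
Sum = 32.7043
Softmax = [0.5447, 0.3955, 0.0598]
p[2] = 1.9542/32.7043 = 0.0598

0.0598


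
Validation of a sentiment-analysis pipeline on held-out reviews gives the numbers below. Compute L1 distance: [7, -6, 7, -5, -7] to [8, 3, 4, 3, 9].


d = |7-8| + |-6-3| + |7-4| + |-5-3| + |-7-9|
  = 1 + 9 + 3 + 8 + 16
  = 37

37


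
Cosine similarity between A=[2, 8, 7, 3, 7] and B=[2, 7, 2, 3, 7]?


A·B = 2·2 + 8·7 + 7·2 + 3·3 + 7·7 = 132
‖A‖ = √175 = 13.2288, ‖B‖ = √115 = 10.7238
cos = 132/(√175·√115) = 132/√20125 = 0.9305

0.9305


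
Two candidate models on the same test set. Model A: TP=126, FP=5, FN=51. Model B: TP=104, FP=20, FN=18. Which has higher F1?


Model A: P=126/131=0.9618, R=126/177=0.7119, F1=2PR/(P+R)=2TP/(2TP+FP+FN)=252/308=0.8182
Model B: P=104/124=0.8387, R=104/122=0.8525, F1=2PR/(P+R)=2TP/(2TP+FP+FN)=208/246=0.8455
0.8182 < 0.8455 → Model B

Model B


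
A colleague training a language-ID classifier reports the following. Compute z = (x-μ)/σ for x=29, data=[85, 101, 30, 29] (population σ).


μ = 61.25, σ = 32.2519
z = (29 - 61.25)/32.2519 = -0.9999

-0.9999


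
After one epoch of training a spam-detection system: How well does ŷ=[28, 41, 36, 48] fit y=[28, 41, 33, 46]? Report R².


ȳ = 37
SS_res = Σ(y-ŷ)² = 13
SS_tot = Σ(y-ȳ)² = 194
R² = 1 - SS_res/SS_tot = 1 - 0.067 = 0.933

0.933


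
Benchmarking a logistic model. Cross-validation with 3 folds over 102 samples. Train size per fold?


Fold size = 102/3 = 34
Training per fold = 102 - 34 = 68

68


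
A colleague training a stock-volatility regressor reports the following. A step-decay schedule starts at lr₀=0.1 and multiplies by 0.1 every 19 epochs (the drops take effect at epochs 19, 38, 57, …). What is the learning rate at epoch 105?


n_drops = ⌊105/19⌋ = 5
lr = 0.1·0.1^5 = 0.1·0.00001 = 0.000001

0.000001


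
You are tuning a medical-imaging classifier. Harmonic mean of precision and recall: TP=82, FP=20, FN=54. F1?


Precision = 82/102 = 0.8039
Recall = 82/136 = 0.6029
F1 = 2·P·R/(P+R) = 2·TP/(2·TP+FP+FN) = 164/(164+20+54) = 164/238 = 0.6891

0.6891


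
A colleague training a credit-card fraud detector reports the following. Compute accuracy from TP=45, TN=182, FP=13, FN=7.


Accuracy = (TP+TN)/(TP+TN+FP+FN)
= (45+182)/(247)
= 227/247 = 91.9%

91.9%


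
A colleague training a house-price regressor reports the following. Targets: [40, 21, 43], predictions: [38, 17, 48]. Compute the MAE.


Absolute errors: |40-38|=2, |21-17|=4, |43-48|=5
Sum = 11
MAE = 11/3 = 11/3

11/3


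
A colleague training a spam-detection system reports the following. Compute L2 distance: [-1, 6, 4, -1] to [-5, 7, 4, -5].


d = √((-1+ 5)² + (6-7)² + (4-4)² + (-1+ 5)²)
  = √(16 + 1 + 0 + 16)
  = √33 = 5.7446

5.7446


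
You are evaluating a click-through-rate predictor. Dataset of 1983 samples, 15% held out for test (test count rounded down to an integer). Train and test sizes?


Test = ⌊1983·15/100⌋ = 297
Train = 1983 - 297 = 1686

Train: 1686, Test: 297


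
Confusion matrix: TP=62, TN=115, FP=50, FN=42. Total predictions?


Total = TP + TN + FP + FN
= 62 + 115 + 50 + 42
= 269
(Predicted positive: 112, predicted negative: 157)

269


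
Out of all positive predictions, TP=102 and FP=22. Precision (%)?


Precision = TP/(TP+FP)
= 102/(102+22)
= 102/124 = 82.26%

82.26%


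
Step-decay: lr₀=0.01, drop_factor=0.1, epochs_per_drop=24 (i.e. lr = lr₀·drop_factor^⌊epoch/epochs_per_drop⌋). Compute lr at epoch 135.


n_drops = ⌊135/24⌋ = 5
lr = 0.01·0.1^5 = 0.01·0.00001 = 0.0000001

0.0000001


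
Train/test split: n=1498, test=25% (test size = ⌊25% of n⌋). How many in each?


Test = ⌊1498·25/100⌋ = 374
Train = 1498 - 374 = 1124

Train: 1124, Test: 374


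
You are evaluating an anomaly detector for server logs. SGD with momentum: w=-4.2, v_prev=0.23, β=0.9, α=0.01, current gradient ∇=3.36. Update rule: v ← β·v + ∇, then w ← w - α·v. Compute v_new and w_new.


v_new = 0.9·0.23 + 3.36 = 0.207 + 3.36 = 3.567
w_new = -4.2 - 0.01·3.567 = -4.2 - 0.03567 = -4.23567

v_new=3.567, w_new=-4.23567


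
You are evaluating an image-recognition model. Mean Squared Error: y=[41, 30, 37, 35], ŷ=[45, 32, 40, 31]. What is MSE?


Squared errors: (41-45)²=16, (30-32)²=4, (37-40)²=9, (35-31)²=16
Sum = 45
MSE = 45/4 = 45/4

45/4


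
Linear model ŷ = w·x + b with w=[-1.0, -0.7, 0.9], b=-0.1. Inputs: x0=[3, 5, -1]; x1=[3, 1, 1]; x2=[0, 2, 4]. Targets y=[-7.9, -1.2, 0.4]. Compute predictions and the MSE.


ŷ0 = (-1.0)·(3) + (-0.7)·(5) + (0.9)·(-1) - 0.1 = -7.5
ŷ1 = (-1.0)·(3) + (-0.7)·(1) + (0.9)·(1) - 0.1 = -2.9
ŷ2 = (-1.0)·(0) + (-0.7)·(2) + (0.9)·(4) - 0.1 = 2.1
errors² = [0.16, 2.89, 2.89]
MSE = 5.9400/3 = 1.98

1.98


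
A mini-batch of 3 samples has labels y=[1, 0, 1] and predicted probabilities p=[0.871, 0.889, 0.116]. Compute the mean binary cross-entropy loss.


L[0] = -ln(0.871) = 0.1381
L[1] = -ln(1-0.889) = -ln(0.111) = 2.1982
L[2] = -ln(0.116) = 2.1542
mean = (0.1381 + 2.1982 + 2.1542)/3 = 1.4968

1.4968


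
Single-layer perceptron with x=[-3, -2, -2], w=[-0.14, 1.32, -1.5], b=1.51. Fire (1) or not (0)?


z = (-3)·(-0.14) + (-2)·(1.32) + (-2)·(-1.5) + 1.51
  = 2.29
step(z) = 1 (z≥0)

1


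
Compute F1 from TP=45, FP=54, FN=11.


Precision = 45/99 = 0.4545
Recall = 45/56 = 0.8036
F1 = 2·P·R/(P+R) = 2·TP/(2·TP+FP+FN) = 90/(90+54+11) = 90/155 = 0.5806

0.5806


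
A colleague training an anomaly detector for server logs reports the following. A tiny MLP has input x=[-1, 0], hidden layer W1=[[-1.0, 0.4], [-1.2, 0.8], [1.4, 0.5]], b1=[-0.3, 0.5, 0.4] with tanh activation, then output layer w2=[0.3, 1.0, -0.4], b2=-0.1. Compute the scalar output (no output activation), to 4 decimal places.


z1[0] = (-1.0)·(-1) + (0.4)·(0) - 0.3 = 0.7
z1[1] = (-1.2)·(-1) + (0.8)·(0) + 0.5 = 1.7
z1[2] = (1.4)·(-1) + (0.5)·(0) + 0.4 = -1.0
h = tanh(z1) = [0.6044, 0.9354, -0.7616]
output = (0.3)·(0.6044) + (1.0)·(0.9354) + (-0.4)·(-0.7616) - 0.1 = 1.3214

1.3214


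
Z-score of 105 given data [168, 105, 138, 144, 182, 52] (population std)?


μ = 131.5, σ = 43.0184
z = (105 - 131.5)/43.0184 = -0.616

-0.616


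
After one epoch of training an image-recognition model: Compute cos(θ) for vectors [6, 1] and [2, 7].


A·B = 6·2 + 1·7 = 19
‖A‖ = √37 = 6.0828, ‖B‖ = √53 = 7.2801
cos = 19/(√37·√53) = 19/√1961 = 0.4291

0.4291


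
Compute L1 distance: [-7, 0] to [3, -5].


d = |-7-3| + |0+ 5|
  = 10 + 5
  = 15

15


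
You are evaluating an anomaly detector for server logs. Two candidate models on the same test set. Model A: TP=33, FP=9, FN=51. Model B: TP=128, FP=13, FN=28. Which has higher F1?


Model A: P=33/42=0.7857, R=33/84=0.3929, F1=2PR/(P+R)=2TP/(2TP+FP+FN)=66/126=0.5238
Model B: P=128/141=0.9078, R=128/156=0.8205, F1=2PR/(P+R)=2TP/(2TP+FP+FN)=256/297=0.862
0.5238 < 0.862 → Model B

Model B


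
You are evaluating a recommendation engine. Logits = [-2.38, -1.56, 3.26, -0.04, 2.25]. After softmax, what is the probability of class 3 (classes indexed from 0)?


Exponentials: e^-2.38=0.0926, e^-1.56=0.2101, e^3.26=26.0495, e^-0.04=0.9608, e^2.25=9.4877
Sum = 36.8007
Softmax = [0.0025, 0.0057, 0.7079, 0.0261, 0.2578]
p[3] = 0.9608/36.8007 = 0.0261

0.0261


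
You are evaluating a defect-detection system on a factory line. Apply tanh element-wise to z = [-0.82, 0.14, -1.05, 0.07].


tanh(-0.82) = -0.6751
tanh(0.14) = 0.1391
tanh(-1.05) = -0.7818
tanh(0.07) = 0.0699
result = [-0.6751, 0.1391, -0.7818, 0.0699]

[-0.6751, 0.1391, -0.7818, 0.0699]


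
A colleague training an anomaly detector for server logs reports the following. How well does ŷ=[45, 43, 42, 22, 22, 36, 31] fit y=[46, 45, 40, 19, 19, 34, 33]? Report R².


ȳ = 33.7143
SS_res = Σ(y-ŷ)² = 35
SS_tot = Σ(y-ȳ)² = 751.43
R² = 1 - SS_res/SS_tot = 1 - 0.0466 = 0.9534

0.9534


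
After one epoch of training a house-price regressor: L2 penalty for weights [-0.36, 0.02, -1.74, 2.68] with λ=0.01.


‖w‖₂² = (-0.36)² + (0.02)² + (-1.74)² + (2.68)²
     = 0.1296 + 0.0004 + 3.0276 + 7.1824
     = 10.34
λ·‖w‖₂² = 0.01·10.34 = 0.1034

0.1034


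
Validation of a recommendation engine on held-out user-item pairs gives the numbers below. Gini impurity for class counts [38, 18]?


Probabilities: [38/56, 18/56] ≈ [0.6786, 0.3214]
Σpᵢ² = (1444 + 324)/56² = 1768/3136
Gini = 1 - Σpᵢ² = 1 - 1768/3136 = 0.4362

0.4362


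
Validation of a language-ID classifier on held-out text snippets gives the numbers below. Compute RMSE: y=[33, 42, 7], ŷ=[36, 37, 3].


MSE = 50/3 = 16.6667
RMSE = √(50/3) = 4.0825

4.0825


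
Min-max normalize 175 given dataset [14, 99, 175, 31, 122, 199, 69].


min=14, max=199
(175-14)/(199-14) = 161/185 = 0.8703

0.8703


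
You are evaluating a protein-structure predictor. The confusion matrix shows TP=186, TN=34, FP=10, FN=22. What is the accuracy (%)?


Accuracy = (TP+TN)/(TP+TN+FP+FN)
= (186+34)/(252)
= 220/252 = 87.3%

87.3%


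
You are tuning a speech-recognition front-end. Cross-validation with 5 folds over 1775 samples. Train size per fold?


Fold size = 1775/5 = 355
Training per fold = 1775 - 355 = 1420

1420


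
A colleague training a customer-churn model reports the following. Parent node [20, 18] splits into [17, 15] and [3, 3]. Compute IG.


Parent = [20, 18], H_parent = 0.998
H_left = 0.9972 (n=32), H_right = 1 (n=6)
H_children = (32/38)·0.9972 + (6/38)·1 = 0.9976
IG = 0.998 - 0.9976 = 0.0004

0.0004


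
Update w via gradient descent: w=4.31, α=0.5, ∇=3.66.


w_new = w - α·∇
= 4.31 - 0.5·3.66
= 4.31 - 1.83
= 2.48

2.48


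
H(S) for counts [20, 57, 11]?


Probabilities: [20/88, 57/88, 11/88] ≈ [0.2273, 0.6477, 0.125]
H = -((20/88)·log₂(20/88) + (57/88)·log₂(57/88) + (11/88)·log₂(11/88))
  = 1.2666 bits

1.2666 bits


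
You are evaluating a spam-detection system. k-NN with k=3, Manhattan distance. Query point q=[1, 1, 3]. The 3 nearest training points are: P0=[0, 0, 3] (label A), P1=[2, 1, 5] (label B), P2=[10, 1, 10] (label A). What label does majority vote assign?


d(q,P0) = 2  (label A)
d(q,P1) = 3  (label B)
d(q,P2) = 16  (label A)
Votes: A=2, B=1
Majority → A

A


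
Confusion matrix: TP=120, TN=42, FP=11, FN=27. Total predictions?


Total = TP + TN + FP + FN
= 120 + 42 + 11 + 27
= 200
(Predicted positive: 131, predicted negative: 69)

200


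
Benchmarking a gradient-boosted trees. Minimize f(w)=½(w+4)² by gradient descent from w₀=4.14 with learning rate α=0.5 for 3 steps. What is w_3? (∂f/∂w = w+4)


step 1: grad = 4.14+4 = 8.14; w = 4.14 - 0.5·(8.14) = 0.07
step 2: grad = 0.07+4 = 4.07; w = 0.07 - 0.5·(4.07) = -1.965
step 3: grad = -1.965+4 = 2.035; w = -1.965 - 0.5·(2.035) = -2.9825

-2.9825


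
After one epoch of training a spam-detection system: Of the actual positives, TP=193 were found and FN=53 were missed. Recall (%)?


Recall = TP/(TP+FN)
= 193/(193+53)
= 193/246 = 78.46%

78.46%


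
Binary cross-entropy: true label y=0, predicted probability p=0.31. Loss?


BCE = -[y·ln(p) + (1-y)·ln(1-p)]
= -0 - 1·ln(1-0.31)
= -ln(0.69) = 0.3711

0.3711


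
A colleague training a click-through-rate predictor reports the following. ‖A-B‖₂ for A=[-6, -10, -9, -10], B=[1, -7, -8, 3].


d = √((-6-1)² + (-10+ 7)² + (-9+ 8)² + (-10-3)²)
  = √(49 + 9 + 1 + 169)
  = √228 = 15.0997

15.0997


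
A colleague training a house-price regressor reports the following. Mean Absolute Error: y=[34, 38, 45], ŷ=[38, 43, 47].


Absolute errors: |34-38|=4, |38-43|=5, |45-47|=2
Sum = 11
MAE = 11/3 = 11/3

11/3


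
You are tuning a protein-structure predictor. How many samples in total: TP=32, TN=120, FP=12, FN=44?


Total = TP + TN + FP + FN
= 32 + 120 + 12 + 44
= 208
(Predicted positive: 44, predicted negative: 164)

208


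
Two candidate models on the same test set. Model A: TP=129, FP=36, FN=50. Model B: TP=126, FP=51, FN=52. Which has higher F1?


Model A: P=129/165=0.7818, R=129/179=0.7207, F1=2PR/(P+R)=2TP/(2TP+FP+FN)=258/344=0.75
Model B: P=126/177=0.7119, R=126/178=0.7079, F1=2PR/(P+R)=2TP/(2TP+FP+FN)=252/355=0.7099
0.75 > 0.7099 → Model A

Model A


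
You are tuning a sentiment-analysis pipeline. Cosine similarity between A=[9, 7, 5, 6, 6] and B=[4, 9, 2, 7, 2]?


A·B = 9·4 + 7·9 + 5·2 + 6·7 + 6·2 = 163
‖A‖ = √227 = 15.0665, ‖B‖ = √154 = 12.4097
cos = 163/(√227·√154) = 163/√34958 = 0.8718

0.8718


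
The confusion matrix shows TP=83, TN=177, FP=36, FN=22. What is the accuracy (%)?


Accuracy = (TP+TN)/(TP+TN+FP+FN)
= (83+177)/(318)
= 260/318 = 81.76%

81.76%


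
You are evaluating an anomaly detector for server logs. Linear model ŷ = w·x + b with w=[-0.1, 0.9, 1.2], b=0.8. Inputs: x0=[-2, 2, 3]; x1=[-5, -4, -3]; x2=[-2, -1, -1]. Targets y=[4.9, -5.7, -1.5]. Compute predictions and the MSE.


ŷ0 = (-0.1)·(-2) + (0.9)·(2) + (1.2)·(3) + 0.8 = 6.4
ŷ1 = (-0.1)·(-5) + (0.9)·(-4) + (1.2)·(-3) + 0.8 = -5.9
ŷ2 = (-0.1)·(-2) + (0.9)·(-1) + (1.2)·(-1) + 0.8 = -1.1
errors² = [2.25, 0.04, 0.16]
MSE = 2.4500/3 = 0.8167

0.8167


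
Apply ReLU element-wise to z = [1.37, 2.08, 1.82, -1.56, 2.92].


ReLU(1.37) = max(0, 1.37) = 1.37
ReLU(2.08) = max(0, 2.08) = 2.08
ReLU(1.82) = max(0, 1.82) = 1.82
ReLU(-1.56) = max(0, -1.56) = 0.0
ReLU(2.92) = max(0, 2.92) = 2.92
result = [1.37, 2.08, 1.82, 0.0, 2.92]

[1.37, 2.08, 1.82, 0.0, 2.92]


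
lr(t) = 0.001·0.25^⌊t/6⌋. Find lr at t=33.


n_drops = ⌊33/6⌋ = 5
lr = 0.001·0.25^5 = 0.001·0.0009765625 = 0.0000009765625

0.0000009765625


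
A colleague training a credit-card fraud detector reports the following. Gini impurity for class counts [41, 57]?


Probabilities: [41/98, 57/98] ≈ [0.4184, 0.5816]
Σpᵢ² = (1681 + 3249)/98² = 4930/9604
Gini = 1 - Σpᵢ² = 1 - 4930/9604 = 0.4867

0.4867


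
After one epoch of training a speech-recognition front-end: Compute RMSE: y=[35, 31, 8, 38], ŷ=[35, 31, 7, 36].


MSE = 5/4 = 1.25
RMSE = √(5/4) = 1.118

1.118


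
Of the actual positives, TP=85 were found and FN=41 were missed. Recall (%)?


Recall = TP/(TP+FN)
= 85/(85+41)
= 85/126 = 67.46%

67.46%


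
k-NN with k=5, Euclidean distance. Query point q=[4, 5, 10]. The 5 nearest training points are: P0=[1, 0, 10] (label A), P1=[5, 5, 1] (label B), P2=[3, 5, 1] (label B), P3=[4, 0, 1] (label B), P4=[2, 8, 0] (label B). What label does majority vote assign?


d(q,P0) = 5.831  (label A)
d(q,P1) = 9.0554  (label B)
d(q,P2) = 9.0554  (label B)
d(q,P3) = 10.2956  (label B)
d(q,P4) = 10.6301  (label B)
Votes: A=1, B=4
Majority → B

B


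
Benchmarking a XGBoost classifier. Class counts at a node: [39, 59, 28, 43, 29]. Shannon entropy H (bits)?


Probabilities: [39/198, 59/198, 28/198, 43/198, 29/198] ≈ [0.197, 0.298, 0.1414, 0.2172, 0.1465]
H = -((39/198)·log₂(39/198) + (59/198)·log₂(59/198) + (28/198)·log₂(28/198) + (43/198)·log₂(43/198) + (29/198)·log₂(29/198))
  = 2.2656 bits

2.2656 bits


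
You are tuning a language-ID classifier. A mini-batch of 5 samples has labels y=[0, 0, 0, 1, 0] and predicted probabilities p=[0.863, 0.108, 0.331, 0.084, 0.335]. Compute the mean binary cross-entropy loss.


L[0] = -ln(1-0.863) = -ln(0.137) = 1.9878
L[1] = -ln(1-0.108) = -ln(0.892) = 0.1143
L[2] = -ln(1-0.331) = -ln(0.669) = 0.402
L[3] = -ln(0.084) = 2.4769
L[4] = -ln(1-0.335) = -ln(0.665) = 0.408
mean = (1.9878 + 0.1143 + 0.402 + 2.4769 + 0.408)/5 = 1.0778

1.0778


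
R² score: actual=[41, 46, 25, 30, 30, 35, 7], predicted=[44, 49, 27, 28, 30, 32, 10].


ȳ = 30.5714
SS_res = Σ(y-ŷ)² = 44
SS_tot = Σ(y-ȳ)² = 953.71
R² = 1 - SS_res/SS_tot = 1 - 0.0461 = 0.9539

0.9539


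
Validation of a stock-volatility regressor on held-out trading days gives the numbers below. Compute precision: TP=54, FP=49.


Precision = TP/(TP+FP)
= 54/(54+49)
= 54/103 = 52.43%

52.43%


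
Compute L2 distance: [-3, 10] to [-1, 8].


d = √((-3+ 1)² + (10-8)²)
  = √(4 + 4)
  = √8 = 2.8284

2.8284


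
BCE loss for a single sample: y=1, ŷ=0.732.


BCE = -[y·ln(p) + (1-y)·ln(1-p)]
= -1·ln(0.732) - 0
= -ln(0.732) = 0.312

0.312


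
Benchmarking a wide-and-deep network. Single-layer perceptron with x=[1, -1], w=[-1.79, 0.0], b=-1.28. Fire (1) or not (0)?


z = (1)·(-1.79) + (-1)·(0.0) - 1.28
  = -3.07
step(z) = 0 (z<0)

0


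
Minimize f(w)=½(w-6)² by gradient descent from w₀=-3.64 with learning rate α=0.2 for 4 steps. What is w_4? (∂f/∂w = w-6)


step 1: grad = -3.64-6 = -9.64; w = -3.64 - 0.2·(-9.64) = -1.712
step 2: grad = -1.712-6 = -7.712; w = -1.712 - 0.2·(-7.712) = -0.1696
step 3: grad = -0.1696-6 = -6.1696; w = -0.1696 - 0.2·(-6.1696) = 1.06432
step 4: grad = 1.06432-6 = -4.93568; w = 1.06432 - 0.2·(-4.93568) = 2.051456

2.051456


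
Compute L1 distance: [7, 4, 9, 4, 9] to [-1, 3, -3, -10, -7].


d = |7+ 1| + |4-3| + |9+ 3| + |4+ 10| + |9+ 7|
  = 8 + 1 + 12 + 14 + 16
  = 51

51


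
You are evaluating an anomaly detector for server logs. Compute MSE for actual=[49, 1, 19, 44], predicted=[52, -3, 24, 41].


Squared errors: (49-52)²=9, (1+ 3)²=16, (19-24)²=25, (44-41)²=9
Sum = 59
MSE = 59/4 = 59/4

59/4


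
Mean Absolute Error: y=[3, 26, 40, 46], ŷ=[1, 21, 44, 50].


Absolute errors: |3-1|=2, |26-21|=5, |40-44|=4, |46-50|=4
Sum = 15
MAE = 15/4 = 15/4

15/4


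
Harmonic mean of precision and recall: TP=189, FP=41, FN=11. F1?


Precision = 189/230 = 0.8217
Recall = 189/200 = 0.945
F1 = 2·P·R/(P+R) = 2·TP/(2·TP+FP+FN) = 378/(378+41+11) = 378/430 = 0.8791

0.8791


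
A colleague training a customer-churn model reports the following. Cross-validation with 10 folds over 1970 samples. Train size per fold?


Fold size = 1970/10 = 197
Training per fold = 1970 - 197 = 1773

1773


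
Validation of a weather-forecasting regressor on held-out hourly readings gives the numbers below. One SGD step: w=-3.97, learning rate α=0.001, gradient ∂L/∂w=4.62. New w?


w_new = w - α·∇
= -3.97 - 0.001·4.62
= -3.97 - 0.00462
= -3.97462

-3.97462


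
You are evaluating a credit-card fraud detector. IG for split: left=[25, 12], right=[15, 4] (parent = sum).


Parent = [40, 16], H_parent = 0.8631
H_left = 0.909 (n=37), H_right = 0.7425 (n=19)
H_children = (37/56)·0.909 + (19/56)·0.7425 = 0.8525
IG = 0.8631 - 0.8525 = 0.0106

0.0106


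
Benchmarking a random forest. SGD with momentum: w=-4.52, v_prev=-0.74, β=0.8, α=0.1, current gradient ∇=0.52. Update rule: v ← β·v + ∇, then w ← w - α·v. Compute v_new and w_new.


v_new = 0.8·-0.74 + 0.52 = -0.592 + 0.52 = -0.072
w_new = -4.52 - 0.1·-0.072 = -4.52 + 0.0072 = -4.5128

v_new=-0.072, w_new=-4.5128


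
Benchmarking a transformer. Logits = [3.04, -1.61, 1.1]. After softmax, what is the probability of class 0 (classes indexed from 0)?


Exponentials: e^3.04=20.9052, e^-1.61=0.1999, e^1.1=3.0042
Sum = 24.1093
Softmax = [0.8671, 0.0083, 0.1246]
p[0] = 20.9052/24.1093 = 0.8671

0.8671


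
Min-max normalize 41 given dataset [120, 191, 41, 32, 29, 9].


min=9, max=191
(41-9)/(191-9) = 32/182 = 0.1758

0.1758


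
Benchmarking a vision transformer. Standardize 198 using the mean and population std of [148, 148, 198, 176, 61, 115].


μ = 141, σ = 44.0606
z = (198 - 141)/44.0606 = 1.2937

1.2937


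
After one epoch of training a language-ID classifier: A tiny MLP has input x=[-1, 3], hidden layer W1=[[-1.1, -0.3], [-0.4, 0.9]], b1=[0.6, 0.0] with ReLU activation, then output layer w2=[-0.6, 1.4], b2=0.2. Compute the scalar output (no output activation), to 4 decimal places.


z1[0] = (-1.1)·(-1) + (-0.3)·(3) + 0.6 = 0.8
z1[1] = (-0.4)·(-1) + (0.9)·(3) + 0.0 = 3.1
h = ReLU(z1) = [0.8, 3.1]
output = (-0.6)·(0.8) + (1.4)·(3.1) + 0.2 = 4.06

4.06


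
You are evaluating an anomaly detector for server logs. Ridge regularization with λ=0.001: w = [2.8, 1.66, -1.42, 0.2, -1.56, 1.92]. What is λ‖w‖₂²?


‖w‖₂² = (2.8)² + (1.66)² + (-1.42)² + (0.2)² + (-1.56)² + (1.92)²
     = 7.84 + 2.7556 + 2.0164 + 0.04 + 2.4336 + 3.6864
     = 18.772
λ·‖w‖₂² = 0.001·18.772 = 0.018772

0.018772


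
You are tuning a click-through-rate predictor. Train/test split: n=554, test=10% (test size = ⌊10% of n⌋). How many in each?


Test = ⌊554·10/100⌋ = 55
Train = 554 - 55 = 499

Train: 499, Test: 55


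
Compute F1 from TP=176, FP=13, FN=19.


Precision = 176/189 = 0.9312
Recall = 176/195 = 0.9026
F1 = 2·P·R/(P+R) = 2·TP/(2·TP+FP+FN) = 352/(352+13+19) = 352/384 = 0.9167

0.9167


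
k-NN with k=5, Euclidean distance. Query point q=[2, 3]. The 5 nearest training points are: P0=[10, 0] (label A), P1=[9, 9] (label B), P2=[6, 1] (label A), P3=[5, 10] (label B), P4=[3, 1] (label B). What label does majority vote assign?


d(q,P0) = 8.544  (label A)
d(q,P1) = 9.2195  (label B)
d(q,P2) = 4.4721  (label A)
d(q,P3) = 7.6158  (label B)
d(q,P4) = 2.2361  (label B)
Votes: A=2, B=3
Majority → B

B


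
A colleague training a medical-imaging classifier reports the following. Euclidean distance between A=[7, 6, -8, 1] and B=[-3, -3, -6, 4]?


d = √((7+ 3)² + (6+ 3)² + (-8+ 6)² + (1-4)²)
  = √(100 + 81 + 4 + 9)
  = √194 = 13.9284

13.9284


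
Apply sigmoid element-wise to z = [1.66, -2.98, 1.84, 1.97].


σ(1.66) = 1/(1+e^-1.66) = 0.8402
σ(-2.98) = 1/(1+e^2.98) = 0.0483
σ(1.84) = 1/(1+e^-1.84) = 0.8629
σ(1.97) = 1/(1+e^-1.97) = 0.8776
result = [0.8402, 0.0483, 0.8629, 0.8776]

[0.8402, 0.0483, 0.8629, 0.8776]


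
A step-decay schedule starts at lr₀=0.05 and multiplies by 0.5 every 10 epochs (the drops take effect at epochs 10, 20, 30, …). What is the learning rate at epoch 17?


n_drops = ⌊17/10⌋ = 1
lr = 0.05·0.5^1 = 0.05·0.5 = 0.025

0.025


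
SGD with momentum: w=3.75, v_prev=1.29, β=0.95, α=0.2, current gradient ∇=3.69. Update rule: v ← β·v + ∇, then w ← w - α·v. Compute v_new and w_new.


v_new = 0.95·1.29 + 3.69 = 1.2255 + 3.69 = 4.9155
w_new = 3.75 - 0.2·4.9155 = 3.75 - 0.9831 = 2.7669

v_new=4.9155, w_new=2.7669


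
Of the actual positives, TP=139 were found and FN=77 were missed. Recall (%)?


Recall = TP/(TP+FN)
= 139/(139+77)
= 139/216 = 64.35%

64.35%


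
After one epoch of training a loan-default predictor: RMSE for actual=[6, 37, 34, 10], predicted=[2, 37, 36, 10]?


MSE = 20/4 = 5
RMSE = √(20/4) = 2.2361

2.2361


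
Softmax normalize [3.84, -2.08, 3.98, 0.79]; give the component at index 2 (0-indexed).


Exponentials: e^3.84=46.5255, e^-2.08=0.1249, e^3.98=53.517, e^0.79=2.2034
Sum = 102.3708
Softmax = [0.4545, 0.0012, 0.5228, 0.0215]
p[2] = 53.517/102.3708 = 0.5228

0.5228


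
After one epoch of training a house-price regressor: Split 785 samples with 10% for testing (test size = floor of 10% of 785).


Test = ⌊785·10/100⌋ = 78
Train = 785 - 78 = 707

Train: 707, Test: 78


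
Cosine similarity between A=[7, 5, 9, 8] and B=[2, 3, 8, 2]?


A·B = 7·2 + 5·3 + 9·8 + 8·2 = 117
‖A‖ = √219 = 14.7986, ‖B‖ = √81 = 9
cos = 117/(√219·√81) = 117/√17739 = 0.8785

0.8785


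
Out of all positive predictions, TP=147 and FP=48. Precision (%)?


Precision = TP/(TP+FP)
= 147/(147+48)
= 147/195 = 75.38%

75.38%


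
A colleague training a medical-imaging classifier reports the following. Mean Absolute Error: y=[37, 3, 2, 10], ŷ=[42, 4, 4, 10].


Absolute errors: |37-42|=5, |3-4|=1, |2-4|=2, |10-10|=0
Sum = 8
MAE = 8/4 = 2

2


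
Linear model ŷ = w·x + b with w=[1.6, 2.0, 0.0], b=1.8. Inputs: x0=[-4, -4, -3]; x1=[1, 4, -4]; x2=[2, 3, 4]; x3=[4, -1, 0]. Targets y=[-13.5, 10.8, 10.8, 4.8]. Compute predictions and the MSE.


ŷ0 = (1.6)·(-4) + (2.0)·(-4) + (0.0)·(-3) + 1.8 = -12.6
ŷ1 = (1.6)·(1) + (2.0)·(4) + (0.0)·(-4) + 1.8 = 11.4
ŷ2 = (1.6)·(2) + (2.0)·(3) + (0.0)·(4) + 1.8 = 11.0
ŷ3 = (1.6)·(4) + (2.0)·(-1) + (0.0)·(0) + 1.8 = 6.2
errors² = [0.81, 0.36, 0.04, 1.96]
MSE = 3.1700/4 = 0.7925

0.7925


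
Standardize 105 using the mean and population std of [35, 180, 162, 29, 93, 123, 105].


μ = 103.8571, σ = 53.4641
z = (105 - 103.8571)/53.4641 = 0.0214

0.0214


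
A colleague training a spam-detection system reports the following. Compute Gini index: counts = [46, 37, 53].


Probabilities: [46/136, 37/136, 53/136] ≈ [0.3382, 0.2721, 0.3897]
Σpᵢ² = (2116 + 1369 + 2809)/136² = 6294/18496
Gini = 1 - Σpᵢ² = 1 - 6294/18496 = 0.6597

0.6597


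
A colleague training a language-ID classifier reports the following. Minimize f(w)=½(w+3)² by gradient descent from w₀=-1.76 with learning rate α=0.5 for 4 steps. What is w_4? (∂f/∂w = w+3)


step 1: grad = -1.76+3 = 1.24; w = -1.76 - 0.5·(1.24) = -2.38
step 2: grad = -2.38+3 = 0.62; w = -2.38 - 0.5·(0.62) = -2.69
step 3: grad = -2.69+3 = 0.31; w = -2.69 - 0.5·(0.31) = -2.845
step 4: grad = -2.845+3 = 0.155; w = -2.845 - 0.5·(0.155) = -2.9225

-2.9225


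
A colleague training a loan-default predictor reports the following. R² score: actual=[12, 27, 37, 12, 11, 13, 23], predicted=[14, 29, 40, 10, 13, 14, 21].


ȳ = 19.2857
SS_res = Σ(y-ŷ)² = 30
SS_tot = Σ(y-ȳ)² = 601.43
R² = 1 - SS_res/SS_tot = 1 - 0.0499 = 0.9501

0.9501


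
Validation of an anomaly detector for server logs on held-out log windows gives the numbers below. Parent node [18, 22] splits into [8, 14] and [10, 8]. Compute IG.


Parent = [18, 22], H_parent = 0.9928
H_left = 0.9457 (n=22), H_right = 0.9911 (n=18)
H_children = (22/40)·0.9457 + (18/40)·0.9911 = 0.9661
IG = 0.9928 - 0.9661 = 0.0267

0.0267
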